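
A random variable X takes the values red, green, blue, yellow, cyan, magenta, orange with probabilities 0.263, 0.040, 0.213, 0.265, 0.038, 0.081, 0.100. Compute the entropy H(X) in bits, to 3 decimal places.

H = −Σ pᵢ log₂ pᵢ.
−0.263·log₂(0.263) = 0.5068
−0.040·log₂(0.040) = 0.1858
−0.213·log₂(0.213) = 0.4752
−0.265·log₂(0.265) = 0.5077
−0.038·log₂(0.038) = 0.1793
−0.081·log₂(0.081) = 0.2937
−0.100·log₂(0.100) = 0.3322
Sum ≈ 2.4806 → 2.481 bits.

2.481 bits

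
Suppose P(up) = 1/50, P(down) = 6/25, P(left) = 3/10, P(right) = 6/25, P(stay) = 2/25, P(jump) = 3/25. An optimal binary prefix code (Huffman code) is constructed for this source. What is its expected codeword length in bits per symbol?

2.32 bits/symbol

Repeatedly combine the two least-probable nodes; the expected code length is the sum of the merged weights.
merge 1/50 + 2/25 → 1/10
merge 1/10 + 3/25 → 11/50
merge 11/50 + 6/25 → 23/50
merge 6/25 + 3/10 → 27/50
merge 23/50 + 27/50 → 1
L = 1/10 + 11/50 + 23/50 + 27/50 + 1 = 58/25 = 2.32 bits/symbol.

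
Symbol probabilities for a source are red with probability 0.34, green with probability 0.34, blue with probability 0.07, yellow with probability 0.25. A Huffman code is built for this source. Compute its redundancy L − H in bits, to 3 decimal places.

0.153 bits

Entropy H = −Σ p log₂ p ≈ 1.8269 bits.
Huffman merges: 7/100+1/4→8/25; 8/25+17/50→33/50; 17/50+33/50→1. L = 99/50 ≈ 1.9800.
L − H = 1.9800 − 1.8269 = 0.153 bits.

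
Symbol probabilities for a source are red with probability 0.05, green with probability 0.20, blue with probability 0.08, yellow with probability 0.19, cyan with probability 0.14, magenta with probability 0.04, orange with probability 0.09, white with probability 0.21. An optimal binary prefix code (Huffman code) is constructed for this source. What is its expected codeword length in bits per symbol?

Repeatedly combine the two least-probable nodes; the expected code length is the sum of the merged weights.
merge 1/25 + 1/20 → 9/100
merge 2/25 + 9/100 → 17/100
merge 9/100 + 7/50 → 23/100
merge 17/100 + 19/100 → 9/25
merge 1/5 + 21/100 → 41/100
merge 23/100 + 9/25 → 59/100
merge 41/100 + 59/100 → 1
L = 9/100 + 17/100 + 23/100 + 9/25 + 41/100 + 59/100 + 1 = 57/20 = 2.85 bits/symbol.

2.85 bits/symbol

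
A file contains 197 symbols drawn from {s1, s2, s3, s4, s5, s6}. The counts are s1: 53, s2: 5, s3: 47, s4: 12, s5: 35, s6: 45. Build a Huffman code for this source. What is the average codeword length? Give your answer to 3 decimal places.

Probabilities are the counts divided by 197.
Repeatedly combine the two least-probable nodes; the expected code length is the sum of the merged weights.
merge 5/197 + 12/197 → 17/197
merge 17/197 + 35/197 → 52/197
merge 45/197 + 47/197 → 92/197
merge 52/197 + 53/197 → 105/197
merge 92/197 + 105/197 → 1
L = 17/197 + 52/197 + 92/197 + 105/197 + 1 = 463/197 ≈ 2.350 bits/symbol.

2.350 bits/symbol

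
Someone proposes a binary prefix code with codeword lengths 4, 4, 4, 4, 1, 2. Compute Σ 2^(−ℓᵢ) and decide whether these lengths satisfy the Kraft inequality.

With common denominator 2^4 = 16: Σ 2^(−ℓᵢ) = 1/16 + 1/16 + 1/16 + 1/16 + 8/16 + 4/16 = 16/16 = 1.
Kraft's inequality requires Σ ≤ 1; here Σ = 1 ≤ 1, so such a prefix code exists.

1; yes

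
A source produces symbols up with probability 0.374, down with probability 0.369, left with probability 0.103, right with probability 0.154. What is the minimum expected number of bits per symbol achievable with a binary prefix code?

1.883 bits/symbol

Repeatedly combine the two least-probable nodes; the expected code length is the sum of the merged weights.
merge 103/1000 + 77/500 → 257/1000
merge 257/1000 + 369/1000 → 313/500
merge 187/500 + 313/500 → 1
L = 257/1000 + 313/500 + 1 = 1883/1000 = 1.883 bits/symbol.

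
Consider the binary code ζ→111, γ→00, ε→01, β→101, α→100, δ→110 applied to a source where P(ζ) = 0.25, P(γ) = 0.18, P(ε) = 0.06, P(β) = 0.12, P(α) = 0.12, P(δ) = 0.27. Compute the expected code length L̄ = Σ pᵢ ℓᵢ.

2.76 bits/symbol

L̄ = Σ pᵢ·ℓᵢ = 0.25·3 + 0.18·2 + 0.06·2 + 0.12·3 + 0.12·3 + 0.27·3 = 2.76 bits/symbol.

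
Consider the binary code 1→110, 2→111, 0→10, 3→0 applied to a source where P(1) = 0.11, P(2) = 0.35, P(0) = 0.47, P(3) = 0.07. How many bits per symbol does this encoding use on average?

L̄ = Σ pᵢ·ℓᵢ = 0.11·3 + 0.35·3 + 0.47·2 + 0.07·1 = 2.39 bits/symbol.

2.39 bits/symbol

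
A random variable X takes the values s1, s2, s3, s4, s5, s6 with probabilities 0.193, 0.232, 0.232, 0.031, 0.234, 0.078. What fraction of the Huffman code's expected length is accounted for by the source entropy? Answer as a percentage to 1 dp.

Entropy H = −Σ p log₂ p ≈ 2.3688 bits.
Huffman merges: 31/1000+39/500→109/1000; 109/1000+193/1000→151/500; 29/125+29/125→58/125; 117/500+151/500→67/125; 58/125+67/125→1. L = 2411/1000 ≈ 2.4110.
Efficiency = H/L = 2.3688/2.4110 = 98.3%.

98.3%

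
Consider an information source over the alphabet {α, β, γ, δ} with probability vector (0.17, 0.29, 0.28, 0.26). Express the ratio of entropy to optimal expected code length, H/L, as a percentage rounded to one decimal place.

Entropy H = −Σ p log₂ p ≈ 1.9720 bits.
Huffman merges: 17/100+13/50→43/100; 7/25+29/100→57/100; 43/100+57/100→1. L = 2 ≈ 2.0000.
Efficiency = H/L = 1.9720/2.0000 = 98.6%.

98.6%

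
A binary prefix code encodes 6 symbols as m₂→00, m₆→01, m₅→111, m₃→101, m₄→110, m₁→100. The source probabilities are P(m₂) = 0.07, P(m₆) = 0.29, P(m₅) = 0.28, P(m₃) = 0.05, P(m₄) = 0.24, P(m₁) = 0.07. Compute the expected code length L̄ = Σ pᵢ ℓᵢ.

2.64 bits/symbol

L̄ = Σ pᵢ·ℓᵢ = 0.07·2 + 0.29·2 + 0.28·3 + 0.05·3 + 0.24·3 + 0.07·3 = 2.64 bits/symbol.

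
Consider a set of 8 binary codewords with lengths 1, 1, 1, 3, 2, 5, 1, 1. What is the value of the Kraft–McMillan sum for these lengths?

With common denominator 2^5 = 32: Σ 2^(−ℓᵢ) = 16/32 + 16/32 + 16/32 + 4/32 + 8/32 + 1/32 + 16/32 + 16/32 = 93/32 = 2.90625.

2.90625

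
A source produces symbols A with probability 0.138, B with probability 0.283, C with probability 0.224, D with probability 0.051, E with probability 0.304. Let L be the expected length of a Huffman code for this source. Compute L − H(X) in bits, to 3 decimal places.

0.055 bits

Entropy H = −Σ p log₂ p ≈ 2.1344 bits.
Huffman merges: 51/1000+69/500→189/1000; 189/1000+28/125→413/1000; 283/1000+38/125→587/1000; 413/1000+587/1000→1. L = 2189/1000 ≈ 2.1890.
L − H = 2.1890 − 2.1344 = 0.055 bits.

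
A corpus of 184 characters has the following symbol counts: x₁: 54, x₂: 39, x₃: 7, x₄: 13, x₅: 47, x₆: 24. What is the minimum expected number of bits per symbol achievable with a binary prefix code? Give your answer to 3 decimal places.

2.348 bits/symbol

Probabilities are the counts divided by 184.
Repeatedly combine the two least-probable nodes; the expected code length is the sum of the merged weights.
merge 7/184 + 13/184 → 5/46
merge 5/46 + 3/23 → 11/46
merge 39/184 + 11/46 → 83/184
merge 47/184 + 27/92 → 101/184
merge 83/184 + 101/184 → 1
L = 5/46 + 11/46 + 83/184 + 101/184 + 1 = 54/23 ≈ 2.348 bits/symbol.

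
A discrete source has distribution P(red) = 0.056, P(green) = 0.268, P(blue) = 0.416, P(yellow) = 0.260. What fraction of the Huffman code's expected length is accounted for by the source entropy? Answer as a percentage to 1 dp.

Entropy H = −Σ p log₂ p ≈ 1.7737 bits.
Huffman merges: 7/125+13/50→79/250; 67/250+79/250→73/125; 52/125+73/125→1. L = 19/10 ≈ 1.9000.
Efficiency = H/L = 1.7737/1.9000 = 93.4%.

93.4%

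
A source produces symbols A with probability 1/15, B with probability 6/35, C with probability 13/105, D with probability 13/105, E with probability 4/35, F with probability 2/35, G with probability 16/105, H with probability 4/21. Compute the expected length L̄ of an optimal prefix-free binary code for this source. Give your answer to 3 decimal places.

2.933 bits/symbol

Repeatedly combine the two least-probable nodes; the expected code length is the sum of the merged weights.
merge 2/35 + 1/15 → 13/105
merge 4/35 + 13/105 → 5/21
merge 13/105 + 13/105 → 26/105
merge 16/105 + 6/35 → 34/105
merge 4/21 + 5/21 → 3/7
merge 26/105 + 34/105 → 4/7
merge 3/7 + 4/7 → 1
L = 13/105 + 5/21 + 26/105 + 34/105 + 3/7 + 4/7 + 1 = 44/15 ≈ 2.933 bits/symbol.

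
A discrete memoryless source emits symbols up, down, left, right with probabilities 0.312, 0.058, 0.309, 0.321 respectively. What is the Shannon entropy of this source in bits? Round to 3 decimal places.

H = −Σ pᵢ log₂ pᵢ.
−0.312·log₂(0.312) = 0.5243
−0.058·log₂(0.058) = 0.2383
−0.309·log₂(0.309) = 0.5235
−0.321·log₂(0.321) = 0.5262
Sum ≈ 1.8123 → 1.812 bits.

1.812 bits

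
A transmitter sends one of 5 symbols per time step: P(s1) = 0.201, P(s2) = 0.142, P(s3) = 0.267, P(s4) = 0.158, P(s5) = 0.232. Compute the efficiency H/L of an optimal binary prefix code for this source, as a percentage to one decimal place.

Entropy H = −Σ p log₂ p ≈ 2.2834 bits.
Huffman merges: 71/500+79/500→3/10; 201/1000+29/125→433/1000; 267/1000+3/10→567/1000; 433/1000+567/1000→1. L = 23/10 ≈ 2.3000.
Efficiency = H/L = 2.2834/2.3000 = 99.3%.

99.3%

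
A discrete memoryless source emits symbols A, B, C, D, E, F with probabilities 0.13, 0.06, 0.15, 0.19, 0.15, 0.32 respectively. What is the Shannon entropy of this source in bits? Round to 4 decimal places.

2.4285 bits

H = −Σ pᵢ log₂ pᵢ.
−0.13·log₂(0.13) = 0.3826
−0.06·log₂(0.06) = 0.2435
−0.15·log₂(0.15) = 0.4105
−0.19·log₂(0.19) = 0.4552
−0.15·log₂(0.15) = 0.4105
−0.32·log₂(0.32) = 0.5260
Sum ≈ 2.4285 → 2.4285 bits.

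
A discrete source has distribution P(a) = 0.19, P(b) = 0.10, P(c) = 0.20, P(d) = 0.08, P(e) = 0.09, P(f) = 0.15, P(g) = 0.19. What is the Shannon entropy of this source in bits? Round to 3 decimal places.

2.722 bits

H = −Σ pᵢ log₂ pᵢ.
−0.19·log₂(0.19) = 0.4552
−0.10·log₂(0.10) = 0.3322
−0.20·log₂(0.20) = 0.4644
−0.08·log₂(0.08) = 0.2915
−0.09·log₂(0.09) = 0.3127
−0.15·log₂(0.15) = 0.4105
−0.19·log₂(0.19) = 0.4552
Sum ≈ 2.7217 → 2.722 bits.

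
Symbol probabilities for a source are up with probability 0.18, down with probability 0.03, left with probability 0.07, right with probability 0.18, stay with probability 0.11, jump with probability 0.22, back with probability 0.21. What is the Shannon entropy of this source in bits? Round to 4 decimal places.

H = −Σ pᵢ log₂ pᵢ.
−0.18·log₂(0.18) = 0.4453
−0.03·log₂(0.03) = 0.1518
−0.07·log₂(0.07) = 0.2686
−0.18·log₂(0.18) = 0.4453
−0.11·log₂(0.11) = 0.3503
−0.22·log₂(0.22) = 0.4806
−0.21·log₂(0.21) = 0.4728
Sum ≈ 2.6146 → 2.6146 bits.

2.6146 bits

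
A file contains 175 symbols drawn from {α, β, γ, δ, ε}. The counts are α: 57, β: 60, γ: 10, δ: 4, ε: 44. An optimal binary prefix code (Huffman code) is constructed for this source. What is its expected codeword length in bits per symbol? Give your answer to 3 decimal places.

Probabilities are the counts divided by 175.
Repeatedly combine the two least-probable nodes; the expected code length is the sum of the merged weights.
merge 4/175 + 2/35 → 2/25
merge 2/25 + 44/175 → 58/175
merge 57/175 + 58/175 → 23/35
merge 12/35 + 23/35 → 1
L = 2/25 + 58/175 + 23/35 + 1 = 362/175 ≈ 2.069 bits/symbol.

2.069 bits/symbol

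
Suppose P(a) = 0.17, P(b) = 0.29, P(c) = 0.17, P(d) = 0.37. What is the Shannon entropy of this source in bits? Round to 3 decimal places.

1.918 bits

H = −Σ pᵢ log₂ pᵢ.
−0.17·log₂(0.17) = 0.4346
−0.29·log₂(0.29) = 0.5179
−0.17·log₂(0.17) = 0.4346
−0.37·log₂(0.37) = 0.5307
Sum ≈ 1.9178 → 1.918 bits.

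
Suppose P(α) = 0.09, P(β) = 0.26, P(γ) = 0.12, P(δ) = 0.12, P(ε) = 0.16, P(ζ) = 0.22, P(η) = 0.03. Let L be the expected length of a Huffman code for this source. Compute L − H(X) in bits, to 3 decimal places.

0.033 bits

Entropy H = −Σ p log₂ p ≈ 2.6074 bits.
Huffman merges: 3/100+9/100→3/25; 3/25+3/25→6/25; 3/25+4/25→7/25; 11/50+6/25→23/50; 13/50+7/25→27/50; 23/50+27/50→1. L = 66/25 ≈ 2.6400.
L − H = 2.6400 − 2.6074 = 0.033 bits.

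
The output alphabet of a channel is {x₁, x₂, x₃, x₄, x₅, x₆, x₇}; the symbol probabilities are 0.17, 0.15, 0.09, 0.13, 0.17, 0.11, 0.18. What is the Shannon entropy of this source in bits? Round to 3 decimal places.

2.771 bits

H = −Σ pᵢ log₂ pᵢ.
−0.17·log₂(0.17) = 0.4346
−0.15·log₂(0.15) = 0.4105
−0.09·log₂(0.09) = 0.3127
−0.13·log₂(0.13) = 0.3826
−0.17·log₂(0.17) = 0.4346
−0.11·log₂(0.11) = 0.3503
−0.18·log₂(0.18) = 0.4453
Sum ≈ 2.7706 → 2.771 bits.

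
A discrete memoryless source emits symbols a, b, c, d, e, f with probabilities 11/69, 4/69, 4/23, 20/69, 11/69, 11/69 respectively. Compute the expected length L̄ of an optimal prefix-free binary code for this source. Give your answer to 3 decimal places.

2.536 bits/symbol

Repeatedly combine the two least-probable nodes; the expected code length is the sum of the merged weights.
merge 4/69 + 11/69 → 5/23
merge 11/69 + 11/69 → 22/69
merge 4/23 + 5/23 → 9/23
merge 20/69 + 22/69 → 14/23
merge 9/23 + 14/23 → 1
L = 5/23 + 22/69 + 9/23 + 14/23 + 1 = 175/69 ≈ 2.536 bits/symbol.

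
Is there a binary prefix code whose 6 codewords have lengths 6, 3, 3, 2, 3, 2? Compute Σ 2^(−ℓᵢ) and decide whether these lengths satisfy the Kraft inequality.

With common denominator 2^6 = 64: Σ 2^(−ℓᵢ) = 1/64 + 8/64 + 8/64 + 16/64 + 8/64 + 16/64 = 57/64 = 0.890625.
Kraft's inequality requires Σ ≤ 1; here Σ = 0.890625 ≤ 1, so such a prefix code exists.

0.890625; yes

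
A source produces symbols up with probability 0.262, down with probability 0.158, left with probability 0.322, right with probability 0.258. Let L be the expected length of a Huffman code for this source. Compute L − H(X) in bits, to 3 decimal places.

Entropy H = −Σ p log₂ p ≈ 1.9576 bits.
Huffman merges: 79/500+129/500→52/125; 131/500+161/500→73/125; 52/125+73/125→1. L = 2 ≈ 2.0000.
L − H = 2.0000 − 1.9576 = 0.042 bits.

0.042 bits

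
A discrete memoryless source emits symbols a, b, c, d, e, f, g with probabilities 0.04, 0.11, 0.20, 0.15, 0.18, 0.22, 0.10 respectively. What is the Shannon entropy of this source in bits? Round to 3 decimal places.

2.669 bits

H = −Σ pᵢ log₂ pᵢ.
−0.04·log₂(0.04) = 0.1858
−0.11·log₂(0.11) = 0.3503
−0.20·log₂(0.20) = 0.4644
−0.15·log₂(0.15) = 0.4105
−0.18·log₂(0.18) = 0.4453
−0.22·log₂(0.22) = 0.4806
−0.10·log₂(0.10) = 0.3322
Sum ≈ 2.6690 → 2.669 bits.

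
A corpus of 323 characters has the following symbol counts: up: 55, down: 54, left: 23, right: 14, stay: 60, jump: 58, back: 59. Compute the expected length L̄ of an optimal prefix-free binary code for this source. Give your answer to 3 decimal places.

2.746 bits/symbol

Probabilities are the counts divided by 323.
Repeatedly combine the two least-probable nodes; the expected code length is the sum of the merged weights.
merge 14/323 + 23/323 → 37/323
merge 37/323 + 54/323 → 91/323
merge 55/323 + 58/323 → 113/323
merge 59/323 + 60/323 → 7/19
merge 91/323 + 113/323 → 12/19
merge 7/19 + 12/19 → 1
L = 37/323 + 91/323 + 113/323 + 7/19 + 12/19 + 1 = 887/323 ≈ 2.746 bits/symbol.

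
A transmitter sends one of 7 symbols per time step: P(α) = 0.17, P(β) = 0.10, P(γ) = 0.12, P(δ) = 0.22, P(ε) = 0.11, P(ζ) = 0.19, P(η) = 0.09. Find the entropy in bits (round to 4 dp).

H = −Σ pᵢ log₂ pᵢ.
−0.17·log₂(0.17) = 0.4346
−0.10·log₂(0.10) = 0.3322
−0.12·log₂(0.12) = 0.3671
−0.22·log₂(0.22) = 0.4806
−0.11·log₂(0.11) = 0.3503
−0.19·log₂(0.19) = 0.4552
−0.09·log₂(0.09) = 0.3127
Sum ≈ 2.7326 → 2.7326 bits.

2.7326 bits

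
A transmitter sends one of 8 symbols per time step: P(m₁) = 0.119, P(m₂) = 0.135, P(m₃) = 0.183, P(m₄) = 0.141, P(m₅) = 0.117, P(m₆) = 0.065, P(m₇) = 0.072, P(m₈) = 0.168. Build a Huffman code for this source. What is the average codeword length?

Repeatedly combine the two least-probable nodes; the expected code length is the sum of the merged weights.
merge 13/200 + 9/125 → 137/1000
merge 117/1000 + 119/1000 → 59/250
merge 27/200 + 137/1000 → 34/125
merge 141/1000 + 21/125 → 309/1000
merge 183/1000 + 59/250 → 419/1000
merge 34/125 + 309/1000 → 581/1000
merge 419/1000 + 581/1000 → 1
L = 137/1000 + 59/250 + 34/125 + 309/1000 + 419/1000 + 581/1000 + 1 = 1477/500 = 2.954 bits/symbol.

2.954 bits/symbol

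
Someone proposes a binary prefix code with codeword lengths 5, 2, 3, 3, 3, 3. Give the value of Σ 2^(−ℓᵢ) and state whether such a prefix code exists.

With common denominator 2^5 = 32: Σ 2^(−ℓᵢ) = 1/32 + 8/32 + 4/32 + 4/32 + 4/32 + 4/32 = 25/32 = 0.78125.
Kraft's inequality requires Σ ≤ 1; here Σ = 0.78125 ≤ 1, so such a prefix code exists.

0.78125; yes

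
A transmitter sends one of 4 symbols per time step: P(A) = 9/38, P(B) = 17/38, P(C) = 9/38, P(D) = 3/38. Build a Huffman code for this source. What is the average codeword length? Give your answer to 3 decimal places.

Repeatedly combine the two least-probable nodes; the expected code length is the sum of the merged weights.
merge 3/38 + 9/38 → 6/19
merge 9/38 + 6/19 → 21/38
merge 17/38 + 21/38 → 1
L = 6/19 + 21/38 + 1 = 71/38 ≈ 1.868 bits/symbol.

1.868 bits/symbol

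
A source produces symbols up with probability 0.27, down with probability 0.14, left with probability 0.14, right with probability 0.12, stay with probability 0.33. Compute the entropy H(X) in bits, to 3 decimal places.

2.199 bits

H = −Σ pᵢ log₂ pᵢ.
−0.27·log₂(0.27) = 0.5100
−0.14·log₂(0.14) = 0.3971
−0.14·log₂(0.14) = 0.3971
−0.12·log₂(0.12) = 0.3671
−0.33·log₂(0.33) = 0.5278
Sum ≈ 2.1991 → 2.199 bits.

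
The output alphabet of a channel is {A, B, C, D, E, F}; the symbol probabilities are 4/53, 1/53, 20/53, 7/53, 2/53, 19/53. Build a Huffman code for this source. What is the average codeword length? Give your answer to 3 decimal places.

Repeatedly combine the two least-probable nodes; the expected code length is the sum of the merged weights.
merge 1/53 + 2/53 → 3/53
merge 3/53 + 4/53 → 7/53
merge 7/53 + 7/53 → 14/53
merge 14/53 + 19/53 → 33/53
merge 20/53 + 33/53 → 1
L = 3/53 + 7/53 + 14/53 + 33/53 + 1 = 110/53 ≈ 2.075 bits/symbol.

2.075 bits/symbol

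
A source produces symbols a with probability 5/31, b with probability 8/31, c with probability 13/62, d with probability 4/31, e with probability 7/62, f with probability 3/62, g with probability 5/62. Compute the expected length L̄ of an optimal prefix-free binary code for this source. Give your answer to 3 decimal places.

2.661 bits/symbol

Repeatedly combine the two least-probable nodes; the expected code length is the sum of the merged weights.
merge 3/62 + 5/62 → 4/31
merge 7/62 + 4/31 → 15/62
merge 4/31 + 5/31 → 9/31
merge 13/62 + 15/62 → 14/31
merge 8/31 + 9/31 → 17/31
merge 14/31 + 17/31 → 1
L = 4/31 + 15/62 + 9/31 + 14/31 + 17/31 + 1 = 165/62 ≈ 2.661 bits/symbol.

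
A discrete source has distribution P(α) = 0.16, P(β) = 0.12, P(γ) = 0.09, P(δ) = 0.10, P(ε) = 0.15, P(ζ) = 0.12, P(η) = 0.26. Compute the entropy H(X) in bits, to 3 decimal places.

H = −Σ pᵢ log₂ pᵢ.
−0.16·log₂(0.16) = 0.4230
−0.12·log₂(0.12) = 0.3671
−0.09·log₂(0.09) = 0.3127
−0.10·log₂(0.10) = 0.3322
−0.15·log₂(0.15) = 0.4105
−0.12·log₂(0.12) = 0.3671
−0.26·log₂(0.26) = 0.5053
Sum ≈ 2.7178 → 2.718 bits.

2.718 bits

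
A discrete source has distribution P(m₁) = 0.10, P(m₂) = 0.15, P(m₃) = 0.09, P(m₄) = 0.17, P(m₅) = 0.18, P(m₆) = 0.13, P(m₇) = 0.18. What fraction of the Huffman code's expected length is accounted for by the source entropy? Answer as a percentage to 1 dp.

Entropy H = −Σ p log₂ p ≈ 2.7632 bits.
Huffman merges: 9/100+1/10→19/100; 13/100+3/20→7/25; 17/100+9/50→7/20; 9/50+19/100→37/100; 7/25+7/20→63/100; 37/100+63/100→1. L = 141/50 ≈ 2.8200.
Efficiency = H/L = 2.7632/2.8200 = 98.0%.

98.0%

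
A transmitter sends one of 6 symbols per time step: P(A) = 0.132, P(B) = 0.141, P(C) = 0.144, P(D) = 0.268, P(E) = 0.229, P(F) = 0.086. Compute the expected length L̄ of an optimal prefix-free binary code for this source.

Repeatedly combine the two least-probable nodes; the expected code length is the sum of the merged weights.
merge 43/500 + 33/250 → 109/500
merge 141/1000 + 18/125 → 57/200
merge 109/500 + 229/1000 → 447/1000
merge 67/250 + 57/200 → 553/1000
merge 447/1000 + 553/1000 → 1
L = 109/500 + 57/200 + 447/1000 + 553/1000 + 1 = 2503/1000 = 2.503 bits/symbol.

2.503 bits/symbol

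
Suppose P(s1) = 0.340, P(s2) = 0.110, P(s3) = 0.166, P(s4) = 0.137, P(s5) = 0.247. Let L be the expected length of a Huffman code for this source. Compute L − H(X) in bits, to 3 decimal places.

0.046 bits

Entropy H = −Σ p log₂ p ≈ 2.2007 bits.
Huffman merges: 11/100+137/1000→247/1000; 83/500+247/1000→413/1000; 247/1000+17/50→587/1000; 413/1000+587/1000→1. L = 2247/1000 ≈ 2.2470.
L − H = 2.2470 − 2.2007 = 0.046 bits.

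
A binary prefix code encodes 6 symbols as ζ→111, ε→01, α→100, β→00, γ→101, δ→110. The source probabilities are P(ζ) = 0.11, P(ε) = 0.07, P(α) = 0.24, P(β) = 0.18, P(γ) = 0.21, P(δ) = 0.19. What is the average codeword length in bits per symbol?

2.75 bits/symbol

L̄ = Σ pᵢ·ℓᵢ = 0.11·3 + 0.07·2 + 0.24·3 + 0.18·2 + 0.21·3 + 0.19·3 = 2.75 bits/symbol.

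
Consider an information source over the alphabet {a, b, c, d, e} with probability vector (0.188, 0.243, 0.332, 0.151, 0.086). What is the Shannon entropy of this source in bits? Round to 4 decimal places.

2.1936 bits

H = −Σ pᵢ log₂ pᵢ.
−0.188·log₂(0.188) = 0.4533
−0.243·log₂(0.243) = 0.4960
−0.332·log₂(0.332) = 0.5281
−0.151·log₂(0.151) = 0.4118
−0.086·log₂(0.086) = 0.3044
Sum ≈ 2.1936 → 2.1936 bits.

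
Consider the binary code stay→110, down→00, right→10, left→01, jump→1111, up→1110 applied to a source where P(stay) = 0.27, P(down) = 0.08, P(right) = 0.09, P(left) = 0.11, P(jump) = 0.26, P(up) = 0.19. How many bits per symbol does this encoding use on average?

3.17 bits/symbol

L̄ = Σ pᵢ·ℓᵢ = 0.27·3 + 0.08·2 + 0.09·2 + 0.11·2 + 0.26·4 + 0.19·4 = 3.17 bits/symbol.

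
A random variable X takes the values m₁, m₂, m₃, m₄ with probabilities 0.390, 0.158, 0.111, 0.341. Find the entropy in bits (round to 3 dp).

1.832 bits

H = −Σ pᵢ log₂ pᵢ.
−0.390·log₂(0.390) = 0.5298
−0.158·log₂(0.158) = 0.4206
−0.111·log₂(0.111) = 0.3520
−0.341·log₂(0.341) = 0.5293
Sum ≈ 1.8317 → 1.832 bits.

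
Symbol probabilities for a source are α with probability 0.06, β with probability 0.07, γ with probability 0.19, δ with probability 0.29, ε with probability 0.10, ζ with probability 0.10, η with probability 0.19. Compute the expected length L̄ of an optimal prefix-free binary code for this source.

Repeatedly combine the two least-probable nodes; the expected code length is the sum of the merged weights.
merge 3/50 + 7/100 → 13/100
merge 1/10 + 1/10 → 1/5
merge 13/100 + 19/100 → 8/25
merge 19/100 + 1/5 → 39/100
merge 29/100 + 8/25 → 61/100
merge 39/100 + 61/100 → 1
L = 13/100 + 1/5 + 8/25 + 39/100 + 61/100 + 1 = 53/20 = 2.65 bits/symbol.

2.65 bits/symbol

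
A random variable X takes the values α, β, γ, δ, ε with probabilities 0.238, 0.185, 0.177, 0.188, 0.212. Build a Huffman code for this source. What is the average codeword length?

2.362 bits/symbol

Repeatedly combine the two least-probable nodes; the expected code length is the sum of the merged weights.
merge 177/1000 + 37/200 → 181/500
merge 47/250 + 53/250 → 2/5
merge 119/500 + 181/500 → 3/5
merge 2/5 + 3/5 → 1
L = 181/500 + 2/5 + 3/5 + 1 = 1181/500 = 2.362 bits/symbol.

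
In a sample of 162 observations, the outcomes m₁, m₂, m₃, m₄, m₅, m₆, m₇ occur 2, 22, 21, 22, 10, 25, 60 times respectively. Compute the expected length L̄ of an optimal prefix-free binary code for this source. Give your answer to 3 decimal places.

2.537 bits/symbol

Probabilities are the counts divided by 162.
Repeatedly combine the two least-probable nodes; the expected code length is the sum of the merged weights.
merge 1/81 + 5/81 → 2/27
merge 2/27 + 7/54 → 11/54
merge 11/81 + 11/81 → 22/81
merge 25/162 + 11/54 → 29/81
merge 22/81 + 29/81 → 17/27
merge 10/27 + 17/27 → 1
L = 2/27 + 11/54 + 22/81 + 29/81 + 17/27 + 1 = 137/54 ≈ 2.537 bits/symbol.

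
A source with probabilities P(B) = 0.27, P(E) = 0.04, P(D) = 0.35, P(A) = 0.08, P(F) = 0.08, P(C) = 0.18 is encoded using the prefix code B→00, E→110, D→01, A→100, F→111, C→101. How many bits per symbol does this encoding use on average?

2.38 bits/symbol

L̄ = Σ pᵢ·ℓᵢ = 0.27·2 + 0.04·3 + 0.35·2 + 0.08·3 + 0.08·3 + 0.18·3 = 2.38 bits/symbol.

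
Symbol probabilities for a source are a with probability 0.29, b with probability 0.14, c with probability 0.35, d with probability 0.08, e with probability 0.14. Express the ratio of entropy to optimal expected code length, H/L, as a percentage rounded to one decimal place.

Entropy H = −Σ p log₂ p ≈ 2.1337 bits.
Huffman merges: 2/25+7/50→11/50; 7/50+11/50→9/25; 29/100+7/20→16/25; 9/25+16/25→1. L = 111/50 ≈ 2.2200.
Efficiency = H/L = 2.1337/2.2200 = 96.1%.

96.1%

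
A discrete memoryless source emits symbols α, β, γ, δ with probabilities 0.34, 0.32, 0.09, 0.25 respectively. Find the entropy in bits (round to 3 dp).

1.868 bits

H = −Σ pᵢ log₂ pᵢ.
−0.34·log₂(0.34) = 0.5292
−0.32·log₂(0.32) = 0.5260
−0.09·log₂(0.09) = 0.3127
−0.25·log₂(0.25) = 0.5000
Sum ≈ 1.8679 → 1.868 bits.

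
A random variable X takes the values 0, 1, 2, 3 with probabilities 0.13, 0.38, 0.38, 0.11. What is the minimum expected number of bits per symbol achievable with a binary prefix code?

Repeatedly combine the two least-probable nodes; the expected code length is the sum of the merged weights.
merge 11/100 + 13/100 → 6/25
merge 6/25 + 19/50 → 31/50
merge 19/50 + 31/50 → 1
L = 6/25 + 31/50 + 1 = 93/50 = 1.86 bits/symbol.

1.86 bits/symbol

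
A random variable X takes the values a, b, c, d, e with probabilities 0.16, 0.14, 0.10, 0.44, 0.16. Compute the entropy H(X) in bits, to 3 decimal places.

2.096 bits

H = −Σ pᵢ log₂ pᵢ.
−0.16·log₂(0.16) = 0.4230
−0.14·log₂(0.14) = 0.3971
−0.10·log₂(0.10) = 0.3322
−0.44·log₂(0.44) = 0.5211
−0.16·log₂(0.16) = 0.4230
Sum ≈ 2.0965 → 2.096 bits.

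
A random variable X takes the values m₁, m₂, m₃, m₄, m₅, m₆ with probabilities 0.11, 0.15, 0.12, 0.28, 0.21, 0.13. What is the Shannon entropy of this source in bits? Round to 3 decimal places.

H = −Σ pᵢ log₂ pᵢ.
−0.11·log₂(0.11) = 0.3503
−0.15·log₂(0.15) = 0.4105
−0.12·log₂(0.12) = 0.3671
−0.28·log₂(0.28) = 0.5142
−0.21·log₂(0.21) = 0.4728
−0.13·log₂(0.13) = 0.3826
Sum ≈ 2.4976 → 2.498 bits.

2.498 bits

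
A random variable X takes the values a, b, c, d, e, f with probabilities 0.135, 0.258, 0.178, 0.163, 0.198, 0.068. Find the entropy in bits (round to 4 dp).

H = −Σ pᵢ log₂ pᵢ.
−0.135·log₂(0.135) = 0.3900
−0.258·log₂(0.258) = 0.5043
−0.178·log₂(0.178) = 0.4432
−0.163·log₂(0.163) = 0.4266
−0.198·log₂(0.198) = 0.4626
−0.068·log₂(0.068) = 0.2637
Sum ≈ 2.4904 → 2.4904 bits.

2.4904 bits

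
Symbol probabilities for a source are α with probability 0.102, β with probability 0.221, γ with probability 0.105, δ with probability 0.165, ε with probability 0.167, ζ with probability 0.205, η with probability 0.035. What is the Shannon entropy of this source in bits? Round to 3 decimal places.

H = −Σ pᵢ log₂ pᵢ.
−0.102·log₂(0.102) = 0.3359
−0.221·log₂(0.221) = 0.4813
−0.105·log₂(0.105) = 0.3414
−0.165·log₂(0.165) = 0.4289
−0.167·log₂(0.167) = 0.4312
−0.205·log₂(0.205) = 0.4687
−0.035·log₂(0.035) = 0.1693
Sum ≈ 2.6567 → 2.657 bits.

2.657 bits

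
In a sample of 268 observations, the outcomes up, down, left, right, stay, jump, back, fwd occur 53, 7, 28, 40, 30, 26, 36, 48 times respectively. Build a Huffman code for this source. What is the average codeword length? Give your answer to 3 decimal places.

2.925 bits/symbol

Probabilities are the counts divided by 268.
Repeatedly combine the two least-probable nodes; the expected code length is the sum of the merged weights.
merge 7/268 + 13/134 → 33/268
merge 7/67 + 15/134 → 29/134
merge 33/268 + 9/67 → 69/268
merge 10/67 + 12/67 → 22/67
merge 53/268 + 29/134 → 111/268
merge 69/268 + 22/67 → 157/268
merge 111/268 + 157/268 → 1
L = 33/268 + 29/134 + 69/268 + 22/67 + 111/268 + 157/268 + 1 = 196/67 ≈ 2.925 bits/symbol.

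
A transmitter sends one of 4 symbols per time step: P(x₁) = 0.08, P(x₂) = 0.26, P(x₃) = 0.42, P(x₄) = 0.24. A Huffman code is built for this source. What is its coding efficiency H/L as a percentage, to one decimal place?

95.6%

Entropy H = −Σ p log₂ p ≈ 1.8166 bits.
Huffman merges: 2/25+6/25→8/25; 13/50+8/25→29/50; 21/50+29/50→1. L = 19/10 ≈ 1.9000.
Efficiency = H/L = 1.8166/1.9000 = 95.6%.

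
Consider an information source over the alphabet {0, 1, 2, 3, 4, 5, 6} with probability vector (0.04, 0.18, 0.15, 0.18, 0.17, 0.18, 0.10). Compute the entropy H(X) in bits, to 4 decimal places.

2.6990 bits

H = −Σ pᵢ log₂ pᵢ.
−0.04·log₂(0.04) = 0.1858
−0.18·log₂(0.18) = 0.4453
−0.15·log₂(0.15) = 0.4105
−0.18·log₂(0.18) = 0.4453
−0.17·log₂(0.17) = 0.4346
−0.18·log₂(0.18) = 0.4453
−0.10·log₂(0.10) = 0.3322
Sum ≈ 2.6990 → 2.6990 bits.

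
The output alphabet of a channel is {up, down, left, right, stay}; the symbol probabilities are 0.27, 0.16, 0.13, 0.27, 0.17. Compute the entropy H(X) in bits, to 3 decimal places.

H = −Σ pᵢ log₂ pᵢ.
−0.27·log₂(0.27) = 0.5100
−0.16·log₂(0.16) = 0.4230
−0.13·log₂(0.13) = 0.3826
−0.27·log₂(0.27) = 0.5100
−0.17·log₂(0.17) = 0.4346
Sum ≈ 2.2603 → 2.260 bits.

2.260 bits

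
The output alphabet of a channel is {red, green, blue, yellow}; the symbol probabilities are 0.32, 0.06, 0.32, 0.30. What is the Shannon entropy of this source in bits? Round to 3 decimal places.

1.817 bits

H = −Σ pᵢ log₂ pᵢ.
−0.32·log₂(0.32) = 0.5260
−0.06·log₂(0.06) = 0.2435
−0.32·log₂(0.32) = 0.5260
−0.30·log₂(0.30) = 0.5211
Sum ≈ 1.8167 → 1.817 bits.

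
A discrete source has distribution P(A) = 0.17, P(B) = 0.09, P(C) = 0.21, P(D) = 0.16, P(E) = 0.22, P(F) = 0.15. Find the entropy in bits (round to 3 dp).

2.534 bits

H = −Σ pᵢ log₂ pᵢ.
−0.17·log₂(0.17) = 0.4346
−0.09·log₂(0.09) = 0.3127
−0.21·log₂(0.21) = 0.4728
−0.16·log₂(0.16) = 0.4230
−0.22·log₂(0.22) = 0.4806
−0.15·log₂(0.15) = 0.4105
Sum ≈ 2.5342 → 2.534 bits.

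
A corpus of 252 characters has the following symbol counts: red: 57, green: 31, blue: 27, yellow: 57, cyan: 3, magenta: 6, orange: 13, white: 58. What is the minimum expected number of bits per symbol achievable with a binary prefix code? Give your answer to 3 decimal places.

Probabilities are the counts divided by 252.
Repeatedly combine the two least-probable nodes; the expected code length is the sum of the merged weights.
merge 1/84 + 1/42 → 1/28
merge 1/28 + 13/252 → 11/126
merge 11/126 + 3/28 → 7/36
merge 31/252 + 7/36 → 20/63
merge 19/84 + 19/84 → 19/42
merge 29/126 + 20/63 → 23/42
merge 19/42 + 23/42 → 1
L = 1/28 + 11/126 + 7/36 + 20/63 + 19/42 + 23/42 + 1 = 166/63 ≈ 2.635 bits/symbol.

2.635 bits/symbol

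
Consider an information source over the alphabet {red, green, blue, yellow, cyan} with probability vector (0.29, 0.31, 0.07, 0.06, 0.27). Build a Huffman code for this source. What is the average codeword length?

2.13 bits/symbol

Repeatedly combine the two least-probable nodes; the expected code length is the sum of the merged weights.
merge 3/50 + 7/100 → 13/100
merge 13/100 + 27/100 → 2/5
merge 29/100 + 31/100 → 3/5
merge 2/5 + 3/5 → 1
L = 13/100 + 2/5 + 3/5 + 1 = 213/100 = 2.13 bits/symbol.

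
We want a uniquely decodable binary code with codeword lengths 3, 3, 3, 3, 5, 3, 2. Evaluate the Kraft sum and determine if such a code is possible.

With common denominator 2^5 = 32: Σ 2^(−ℓᵢ) = 4/32 + 4/32 + 4/32 + 4/32 + 1/32 + 4/32 + 8/32 = 29/32 = 0.90625.
Kraft's inequality requires Σ ≤ 1; here Σ = 0.90625 ≤ 1, so such a prefix code exists.

0.90625; yes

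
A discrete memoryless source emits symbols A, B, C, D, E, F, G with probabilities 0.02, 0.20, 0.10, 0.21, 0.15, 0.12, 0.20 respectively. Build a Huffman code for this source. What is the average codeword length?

2.71 bits/symbol

Repeatedly combine the two least-probable nodes; the expected code length is the sum of the merged weights.
merge 1/50 + 1/10 → 3/25
merge 3/25 + 3/25 → 6/25
merge 3/20 + 1/5 → 7/20
merge 1/5 + 21/100 → 41/100
merge 6/25 + 7/20 → 59/100
merge 41/100 + 59/100 → 1
L = 3/25 + 6/25 + 7/20 + 41/100 + 59/100 + 1 = 271/100 = 2.71 bits/symbol.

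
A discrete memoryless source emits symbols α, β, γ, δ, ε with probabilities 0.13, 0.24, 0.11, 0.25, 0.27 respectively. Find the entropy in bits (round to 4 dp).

H = −Σ pᵢ log₂ pᵢ.
−0.13·log₂(0.13) = 0.3826
−0.24·log₂(0.24) = 0.4941
−0.11·log₂(0.11) = 0.3503
−0.25·log₂(0.25) = 0.5000
−0.27·log₂(0.27) = 0.5100
Sum ≈ 2.2371 → 2.2371 bits.

2.2371 bits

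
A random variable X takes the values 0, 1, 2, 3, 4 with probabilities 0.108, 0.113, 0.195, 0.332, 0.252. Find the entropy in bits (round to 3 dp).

2.191 bits

H = −Σ pᵢ log₂ pᵢ.
−0.108·log₂(0.108) = 0.3468
−0.113·log₂(0.113) = 0.3555
−0.195·log₂(0.195) = 0.4599
−0.332·log₂(0.332) = 0.5281
−0.252·log₂(0.252) = 0.5011
Sum ≈ 2.1914 → 2.191 bits.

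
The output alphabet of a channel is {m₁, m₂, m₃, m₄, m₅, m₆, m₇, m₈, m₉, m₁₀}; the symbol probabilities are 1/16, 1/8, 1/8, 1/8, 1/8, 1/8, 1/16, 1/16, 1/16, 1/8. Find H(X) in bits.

Each probability is a power of 1/2, so log₂(1/p) is an integer.
H = Σ p·log₂(1/p) = 1/16·4 + 1/8·3 + 1/8·3 + 1/8·3 + 1/8·3 + 1/8·3 + 1/16·4 + 1/16·4 + 1/16·4 + 1/8·3 = 3.25 bits.

3.25 bits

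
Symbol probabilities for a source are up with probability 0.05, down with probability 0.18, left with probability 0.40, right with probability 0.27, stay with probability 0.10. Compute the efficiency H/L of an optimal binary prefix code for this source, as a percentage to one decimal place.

Entropy H = −Σ p log₂ p ≈ 2.0324 bits.
Huffman merges: 1/20+1/10→3/20; 3/20+9/50→33/100; 27/100+33/100→3/5; 2/5+3/5→1. L = 52/25 ≈ 2.0800.
Efficiency = H/L = 2.0324/2.0800 = 97.7%.

97.7%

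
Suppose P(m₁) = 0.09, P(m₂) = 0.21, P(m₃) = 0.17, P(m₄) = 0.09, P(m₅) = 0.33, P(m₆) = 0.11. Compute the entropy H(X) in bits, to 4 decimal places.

2.4108 bits

H = −Σ pᵢ log₂ pᵢ.
−0.09·log₂(0.09) = 0.3127
−0.21·log₂(0.21) = 0.4728
−0.17·log₂(0.17) = 0.4346
−0.09·log₂(0.09) = 0.3127
−0.33·log₂(0.33) = 0.5278
−0.11·log₂(0.11) = 0.3503
Sum ≈ 2.4108 → 2.4108 bits.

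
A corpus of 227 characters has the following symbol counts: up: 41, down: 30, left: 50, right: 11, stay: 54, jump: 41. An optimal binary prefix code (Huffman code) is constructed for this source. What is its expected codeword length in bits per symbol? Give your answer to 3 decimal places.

Probabilities are the counts divided by 227.
Repeatedly combine the two least-probable nodes; the expected code length is the sum of the merged weights.
merge 11/227 + 30/227 → 41/227
merge 41/227 + 41/227 → 82/227
merge 41/227 + 50/227 → 91/227
merge 54/227 + 82/227 → 136/227
merge 91/227 + 136/227 → 1
L = 41/227 + 82/227 + 91/227 + 136/227 + 1 = 577/227 ≈ 2.542 bits/symbol.

2.542 bits/symbol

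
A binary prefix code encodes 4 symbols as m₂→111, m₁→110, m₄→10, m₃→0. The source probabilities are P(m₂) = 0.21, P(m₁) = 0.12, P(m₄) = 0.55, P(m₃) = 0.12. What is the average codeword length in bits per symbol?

2.21 bits/symbol

L̄ = Σ pᵢ·ℓᵢ = 0.21·3 + 0.12·3 + 0.55·2 + 0.12·1 = 2.21 bits/symbol.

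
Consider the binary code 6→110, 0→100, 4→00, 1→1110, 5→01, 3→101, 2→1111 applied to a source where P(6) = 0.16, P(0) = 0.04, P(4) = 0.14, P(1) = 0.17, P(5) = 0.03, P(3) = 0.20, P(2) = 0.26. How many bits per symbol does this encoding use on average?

L̄ = Σ pᵢ·ℓᵢ = 0.16·3 + 0.04·3 + 0.14·2 + 0.17·4 + 0.03·2 + 0.20·3 + 0.26·4 = 3.26 bits/symbol.

3.26 bits/symbol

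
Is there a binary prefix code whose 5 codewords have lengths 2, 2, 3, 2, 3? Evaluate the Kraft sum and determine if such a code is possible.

With common denominator 2^3 = 8: Σ 2^(−ℓᵢ) = 2/8 + 2/8 + 1/8 + 2/8 + 1/8 = 8/8 = 1.
Kraft's inequality requires Σ ≤ 1; here Σ = 1 ≤ 1, so such a prefix code exists.

1; yes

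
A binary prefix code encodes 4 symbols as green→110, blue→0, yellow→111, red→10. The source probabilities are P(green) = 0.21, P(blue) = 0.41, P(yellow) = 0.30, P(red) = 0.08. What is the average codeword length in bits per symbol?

2.1 bits/symbol

L̄ = Σ pᵢ·ℓᵢ = 0.21·3 + 0.41·1 + 0.30·3 + 0.08·2 = 2.1 bits/symbol.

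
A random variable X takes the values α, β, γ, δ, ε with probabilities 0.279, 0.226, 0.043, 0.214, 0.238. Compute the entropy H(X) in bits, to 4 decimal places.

2.1628 bits

H = −Σ pᵢ log₂ pᵢ.
−0.279·log₂(0.279) = 0.5138
−0.226·log₂(0.226) = 0.4849
−0.043·log₂(0.043) = 0.1952
−0.214·log₂(0.214) = 0.4760
−0.238·log₂(0.238) = 0.4929
Sum ≈ 2.1628 → 2.1628 bits.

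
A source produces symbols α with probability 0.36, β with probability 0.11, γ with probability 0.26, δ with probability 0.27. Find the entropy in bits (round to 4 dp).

H = −Σ pᵢ log₂ pᵢ.
−0.36·log₂(0.36) = 0.5306
−0.11·log₂(0.11) = 0.3503
−0.26·log₂(0.26) = 0.5053
−0.27·log₂(0.27) = 0.5100
Sum ≈ 1.8962 → 1.8962 bits.

1.8962 bits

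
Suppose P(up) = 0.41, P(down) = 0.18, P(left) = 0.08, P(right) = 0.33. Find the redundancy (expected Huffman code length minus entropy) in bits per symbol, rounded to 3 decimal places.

0.058 bits

Entropy H = −Σ p log₂ p ≈ 1.7920 bits.
Huffman merges: 2/25+9/50→13/50; 13/50+33/100→59/100; 41/100+59/100→1. L = 37/20 ≈ 1.8500.
L − H = 1.8500 − 1.7920 = 0.058 bits.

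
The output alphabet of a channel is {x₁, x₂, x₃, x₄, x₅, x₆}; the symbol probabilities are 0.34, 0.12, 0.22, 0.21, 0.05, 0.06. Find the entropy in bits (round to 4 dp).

H = −Σ pᵢ log₂ pᵢ.
−0.34·log₂(0.34) = 0.5292
−0.12·log₂(0.12) = 0.3671
−0.22·log₂(0.22) = 0.4806
−0.21·log₂(0.21) = 0.4728
−0.05·log₂(0.05) = 0.2161
−0.06·log₂(0.06) = 0.2435
Sum ≈ 2.3093 → 2.3093 bits.

2.3093 bits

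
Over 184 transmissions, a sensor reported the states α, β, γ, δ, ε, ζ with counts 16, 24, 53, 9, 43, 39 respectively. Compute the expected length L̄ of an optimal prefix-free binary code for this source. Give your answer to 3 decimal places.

Probabilities are the counts divided by 184.
Repeatedly combine the two least-probable nodes; the expected code length is the sum of the merged weights.
merge 9/184 + 2/23 → 25/184
merge 3/23 + 25/184 → 49/184
merge 39/184 + 43/184 → 41/92
merge 49/184 + 53/184 → 51/92
merge 41/92 + 51/92 → 1
L = 25/184 + 49/184 + 41/92 + 51/92 + 1 = 221/92 ≈ 2.402 bits/symbol.

2.402 bits/symbol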